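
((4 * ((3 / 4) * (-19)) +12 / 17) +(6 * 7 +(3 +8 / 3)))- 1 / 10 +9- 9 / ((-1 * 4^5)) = 0.28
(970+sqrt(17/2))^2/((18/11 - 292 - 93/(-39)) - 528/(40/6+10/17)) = -49783468735/19087674 - 25661350 * sqrt(34)/9543837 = -2623.83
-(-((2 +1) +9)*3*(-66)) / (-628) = 594 / 157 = 3.78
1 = 1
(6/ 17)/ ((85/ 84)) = 504/ 1445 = 0.35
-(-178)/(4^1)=89/2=44.50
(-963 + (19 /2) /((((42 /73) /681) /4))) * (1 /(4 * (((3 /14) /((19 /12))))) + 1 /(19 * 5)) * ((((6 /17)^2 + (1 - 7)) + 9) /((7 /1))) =2475742931 /67830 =36499.23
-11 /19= -0.58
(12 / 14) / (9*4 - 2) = 3 / 119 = 0.03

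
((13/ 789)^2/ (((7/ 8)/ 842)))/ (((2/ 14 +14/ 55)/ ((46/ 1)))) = 2880111520/ 95245713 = 30.24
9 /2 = 4.50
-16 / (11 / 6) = -96 / 11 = -8.73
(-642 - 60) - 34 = -736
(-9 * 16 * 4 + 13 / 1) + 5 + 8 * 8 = -494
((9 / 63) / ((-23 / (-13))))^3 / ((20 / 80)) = 8788 / 4173281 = 0.00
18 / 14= 9 / 7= 1.29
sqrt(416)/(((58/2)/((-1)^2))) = 4*sqrt(26)/29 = 0.70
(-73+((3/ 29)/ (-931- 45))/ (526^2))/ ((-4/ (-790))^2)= -89194146739464875/ 31324150016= -2847456.25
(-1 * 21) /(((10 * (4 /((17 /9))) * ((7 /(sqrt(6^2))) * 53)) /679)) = -11543 /1060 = -10.89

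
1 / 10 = 0.10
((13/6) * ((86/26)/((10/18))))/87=43/290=0.15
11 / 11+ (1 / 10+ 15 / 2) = 43 / 5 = 8.60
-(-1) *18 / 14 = 9 / 7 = 1.29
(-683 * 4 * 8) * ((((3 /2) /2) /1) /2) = -8196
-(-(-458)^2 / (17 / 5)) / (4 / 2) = 524410 / 17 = 30847.65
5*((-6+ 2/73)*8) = -17440/73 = -238.90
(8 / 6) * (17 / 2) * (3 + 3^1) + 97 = 165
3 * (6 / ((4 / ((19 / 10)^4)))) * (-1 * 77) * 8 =-90312453 / 2500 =-36124.98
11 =11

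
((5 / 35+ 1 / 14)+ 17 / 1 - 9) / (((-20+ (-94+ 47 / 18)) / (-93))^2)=32226174 / 5628035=5.73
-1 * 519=-519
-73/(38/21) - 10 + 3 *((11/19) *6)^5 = 7264691383/4952198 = 1466.96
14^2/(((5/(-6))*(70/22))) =-1848/25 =-73.92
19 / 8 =2.38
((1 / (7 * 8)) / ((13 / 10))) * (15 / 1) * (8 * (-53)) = -7950 / 91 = -87.36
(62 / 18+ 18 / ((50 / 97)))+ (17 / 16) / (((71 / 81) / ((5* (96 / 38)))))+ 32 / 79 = 1296776297 / 23978475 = 54.08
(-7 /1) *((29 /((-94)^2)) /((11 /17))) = -3451 /97196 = -0.04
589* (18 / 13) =815.54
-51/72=-17/24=-0.71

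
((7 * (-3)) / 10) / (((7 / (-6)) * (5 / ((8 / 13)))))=0.22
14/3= 4.67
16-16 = 0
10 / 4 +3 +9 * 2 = 47 / 2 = 23.50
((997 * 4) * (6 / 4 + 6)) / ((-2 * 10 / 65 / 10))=-972075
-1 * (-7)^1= 7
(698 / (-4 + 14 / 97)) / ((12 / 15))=-169265 / 748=-226.29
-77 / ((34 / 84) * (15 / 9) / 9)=-87318 / 85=-1027.27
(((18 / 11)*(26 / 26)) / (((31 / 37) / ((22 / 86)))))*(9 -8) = 666 / 1333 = 0.50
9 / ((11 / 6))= 4.91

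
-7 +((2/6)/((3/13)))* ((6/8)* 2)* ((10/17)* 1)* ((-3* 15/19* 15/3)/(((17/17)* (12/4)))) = -3886/323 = -12.03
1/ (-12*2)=-0.04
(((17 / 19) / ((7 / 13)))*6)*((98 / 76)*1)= 4641 / 361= 12.86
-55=-55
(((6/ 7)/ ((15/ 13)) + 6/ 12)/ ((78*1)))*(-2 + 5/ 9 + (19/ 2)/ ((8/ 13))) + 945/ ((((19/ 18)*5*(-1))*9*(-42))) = 53369/ 76608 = 0.70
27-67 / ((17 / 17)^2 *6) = 95 / 6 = 15.83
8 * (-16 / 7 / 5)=-128 / 35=-3.66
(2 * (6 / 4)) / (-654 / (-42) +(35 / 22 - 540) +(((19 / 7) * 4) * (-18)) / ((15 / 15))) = -154 / 36871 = -0.00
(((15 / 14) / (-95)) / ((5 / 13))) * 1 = -39 / 1330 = -0.03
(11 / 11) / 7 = 1 / 7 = 0.14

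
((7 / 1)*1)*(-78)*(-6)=3276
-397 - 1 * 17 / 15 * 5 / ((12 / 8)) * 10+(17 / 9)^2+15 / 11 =-382993 / 891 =-429.85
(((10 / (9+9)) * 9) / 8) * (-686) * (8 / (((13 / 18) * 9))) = -527.69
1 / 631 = 0.00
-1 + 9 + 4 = 12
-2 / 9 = -0.22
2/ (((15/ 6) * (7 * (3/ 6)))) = 0.23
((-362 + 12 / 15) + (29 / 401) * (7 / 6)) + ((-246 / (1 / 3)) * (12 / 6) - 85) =-23123051 / 12030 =-1922.12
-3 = -3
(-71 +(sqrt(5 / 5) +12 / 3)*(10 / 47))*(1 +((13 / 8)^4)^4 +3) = -2190925227378903842455 / 13229323905400832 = -165611.28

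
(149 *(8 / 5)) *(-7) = -8344 / 5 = -1668.80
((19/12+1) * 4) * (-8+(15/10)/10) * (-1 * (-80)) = -19468/3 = -6489.33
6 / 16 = 3 / 8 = 0.38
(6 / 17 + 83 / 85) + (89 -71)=1643 / 85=19.33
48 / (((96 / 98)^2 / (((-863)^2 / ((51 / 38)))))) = 33975617011 / 1224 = 27757857.04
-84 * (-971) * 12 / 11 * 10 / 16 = 611730 / 11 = 55611.82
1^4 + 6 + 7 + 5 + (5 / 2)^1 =43 / 2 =21.50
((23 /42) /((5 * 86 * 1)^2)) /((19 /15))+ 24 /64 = 1844389 /4918340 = 0.38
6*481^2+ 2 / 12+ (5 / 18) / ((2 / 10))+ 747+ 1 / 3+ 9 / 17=212504059 / 153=1388915.42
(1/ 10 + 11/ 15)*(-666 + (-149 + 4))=-4055/ 6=-675.83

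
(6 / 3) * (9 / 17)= 18 / 17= 1.06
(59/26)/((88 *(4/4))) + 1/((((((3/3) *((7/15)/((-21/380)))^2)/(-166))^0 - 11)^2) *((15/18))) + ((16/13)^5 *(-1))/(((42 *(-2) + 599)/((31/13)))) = 270268269053/10937549194000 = 0.02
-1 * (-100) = 100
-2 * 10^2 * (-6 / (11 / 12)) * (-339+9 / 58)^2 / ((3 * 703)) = 463488490800 / 6503453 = 71268.06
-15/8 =-1.88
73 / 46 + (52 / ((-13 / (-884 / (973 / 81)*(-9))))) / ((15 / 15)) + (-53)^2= 7220027 / 44758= 161.31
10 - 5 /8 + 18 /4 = 111 /8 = 13.88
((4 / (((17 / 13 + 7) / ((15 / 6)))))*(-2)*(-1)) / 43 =65 / 1161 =0.06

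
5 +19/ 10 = 69/ 10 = 6.90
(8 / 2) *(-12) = -48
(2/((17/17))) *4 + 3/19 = 155/19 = 8.16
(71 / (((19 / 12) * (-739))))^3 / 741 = -0.00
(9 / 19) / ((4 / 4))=9 / 19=0.47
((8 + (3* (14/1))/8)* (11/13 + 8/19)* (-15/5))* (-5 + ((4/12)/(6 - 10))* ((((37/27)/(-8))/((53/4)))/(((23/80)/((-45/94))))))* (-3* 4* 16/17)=-12916182880/4539119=-2845.53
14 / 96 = 7 / 48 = 0.15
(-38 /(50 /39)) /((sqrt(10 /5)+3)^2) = -8151 /1225+4446* sqrt(2) /1225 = -1.52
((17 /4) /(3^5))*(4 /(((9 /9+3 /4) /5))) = 340 /1701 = 0.20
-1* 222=-222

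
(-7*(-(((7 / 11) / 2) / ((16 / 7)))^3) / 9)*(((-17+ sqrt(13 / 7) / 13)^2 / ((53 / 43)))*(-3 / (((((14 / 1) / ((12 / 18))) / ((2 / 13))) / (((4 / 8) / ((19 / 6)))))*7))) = -678822725 / 2783398785024+ 1755131*sqrt(91) / 5566797570048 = -0.00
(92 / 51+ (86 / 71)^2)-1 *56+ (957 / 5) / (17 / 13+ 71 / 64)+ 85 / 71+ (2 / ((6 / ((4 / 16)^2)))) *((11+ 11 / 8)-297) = 7188658792637 / 330886400640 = 21.73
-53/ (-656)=53/ 656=0.08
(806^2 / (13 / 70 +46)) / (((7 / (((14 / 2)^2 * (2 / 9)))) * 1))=636643280 / 29097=21880.03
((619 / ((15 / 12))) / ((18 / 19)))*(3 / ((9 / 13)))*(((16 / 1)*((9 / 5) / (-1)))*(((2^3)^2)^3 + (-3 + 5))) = -427523076032 / 25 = -17100923041.28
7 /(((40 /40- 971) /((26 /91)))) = -1 /485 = -0.00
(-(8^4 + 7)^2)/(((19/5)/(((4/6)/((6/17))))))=-1430941765/171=-8368080.50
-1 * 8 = -8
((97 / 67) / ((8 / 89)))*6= 25899 / 268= 96.64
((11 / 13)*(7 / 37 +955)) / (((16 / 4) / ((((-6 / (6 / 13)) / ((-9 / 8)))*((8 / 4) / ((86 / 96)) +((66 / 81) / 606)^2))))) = 5212.82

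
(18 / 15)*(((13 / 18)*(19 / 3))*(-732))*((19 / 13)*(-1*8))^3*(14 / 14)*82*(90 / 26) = 4005062504448 / 2197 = 1822968823.14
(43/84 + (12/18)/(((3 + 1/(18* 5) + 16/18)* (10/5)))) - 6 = -5.40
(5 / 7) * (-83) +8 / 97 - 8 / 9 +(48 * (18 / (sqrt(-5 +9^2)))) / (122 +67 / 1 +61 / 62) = -367223 / 6111 +26784 * sqrt(19) / 223801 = -59.57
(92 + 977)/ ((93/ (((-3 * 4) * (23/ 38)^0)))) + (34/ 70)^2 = -5229141/ 37975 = -137.70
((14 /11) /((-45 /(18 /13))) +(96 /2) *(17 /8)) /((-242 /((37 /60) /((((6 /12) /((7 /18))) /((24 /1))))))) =-18881618 /3893175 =-4.85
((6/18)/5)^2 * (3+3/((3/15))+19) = 0.16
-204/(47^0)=-204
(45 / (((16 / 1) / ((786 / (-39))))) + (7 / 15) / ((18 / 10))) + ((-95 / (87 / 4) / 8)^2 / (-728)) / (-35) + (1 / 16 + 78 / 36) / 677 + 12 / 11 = -190715095053025 / 3446914607136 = -55.33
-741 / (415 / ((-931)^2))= -642269901 / 415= -1547638.32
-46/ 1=-46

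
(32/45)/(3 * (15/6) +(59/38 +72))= 152/17325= 0.01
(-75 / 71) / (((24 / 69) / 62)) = -53475 / 284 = -188.29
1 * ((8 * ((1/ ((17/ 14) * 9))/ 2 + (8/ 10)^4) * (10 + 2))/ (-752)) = -87086/ 1498125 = -0.06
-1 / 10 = -0.10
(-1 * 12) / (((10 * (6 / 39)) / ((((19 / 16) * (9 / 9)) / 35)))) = -741 / 2800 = -0.26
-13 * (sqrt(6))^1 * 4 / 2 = -26 * sqrt(6) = -63.69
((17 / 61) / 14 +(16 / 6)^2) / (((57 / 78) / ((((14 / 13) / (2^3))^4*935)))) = 17577520345 / 5866728192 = 3.00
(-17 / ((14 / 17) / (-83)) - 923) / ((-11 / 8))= -44260 / 77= -574.81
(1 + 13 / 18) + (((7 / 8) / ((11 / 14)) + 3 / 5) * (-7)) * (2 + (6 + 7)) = -70571 / 396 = -178.21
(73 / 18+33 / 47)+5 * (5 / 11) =65425 / 9306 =7.03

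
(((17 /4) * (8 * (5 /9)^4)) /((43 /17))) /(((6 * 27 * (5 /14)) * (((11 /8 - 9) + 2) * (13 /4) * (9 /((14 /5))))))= -9063040 /24063117039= -0.00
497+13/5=2498/5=499.60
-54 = -54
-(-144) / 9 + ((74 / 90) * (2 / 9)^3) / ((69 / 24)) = 12074608 / 754515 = 16.00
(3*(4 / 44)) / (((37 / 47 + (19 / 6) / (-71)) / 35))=2102310 / 163559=12.85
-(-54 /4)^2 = -182.25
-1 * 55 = -55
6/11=0.55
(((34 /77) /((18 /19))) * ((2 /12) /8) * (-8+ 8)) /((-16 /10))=0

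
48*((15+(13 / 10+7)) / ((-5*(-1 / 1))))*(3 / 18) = 932 / 25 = 37.28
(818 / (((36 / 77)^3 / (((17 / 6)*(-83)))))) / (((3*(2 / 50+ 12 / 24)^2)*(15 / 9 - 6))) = 164665461104375 / 331619184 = 496549.87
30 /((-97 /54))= -1620 /97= -16.70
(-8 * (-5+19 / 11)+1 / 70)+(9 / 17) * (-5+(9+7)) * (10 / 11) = 412207 / 13090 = 31.49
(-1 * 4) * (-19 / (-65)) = -76 / 65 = -1.17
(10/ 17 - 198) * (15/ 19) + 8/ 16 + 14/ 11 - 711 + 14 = -6047765/ 7106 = -851.08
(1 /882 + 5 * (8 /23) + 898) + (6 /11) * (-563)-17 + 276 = 190042147 /223146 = 851.65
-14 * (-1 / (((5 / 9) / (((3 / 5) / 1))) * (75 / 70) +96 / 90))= 8820 / 1297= 6.80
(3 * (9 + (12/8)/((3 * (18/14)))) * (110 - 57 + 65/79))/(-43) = -359294/10191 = -35.26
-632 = -632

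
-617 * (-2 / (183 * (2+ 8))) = 617 / 915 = 0.67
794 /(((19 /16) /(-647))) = -8219488 /19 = -432604.63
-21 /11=-1.91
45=45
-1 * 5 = -5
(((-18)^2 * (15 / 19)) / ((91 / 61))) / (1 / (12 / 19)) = 3557520 / 32851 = 108.29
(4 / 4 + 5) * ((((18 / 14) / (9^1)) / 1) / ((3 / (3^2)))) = 18 / 7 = 2.57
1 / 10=0.10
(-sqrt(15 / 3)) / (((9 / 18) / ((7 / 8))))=-7 * sqrt(5) / 4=-3.91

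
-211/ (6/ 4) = -422/ 3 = -140.67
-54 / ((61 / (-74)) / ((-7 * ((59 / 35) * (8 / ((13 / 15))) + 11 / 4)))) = -6658335 / 793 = -8396.39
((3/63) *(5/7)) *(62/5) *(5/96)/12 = 0.00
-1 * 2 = -2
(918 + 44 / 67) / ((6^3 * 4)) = 30775 / 28944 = 1.06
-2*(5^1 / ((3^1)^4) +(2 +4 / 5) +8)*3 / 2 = -4399 / 135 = -32.59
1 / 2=0.50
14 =14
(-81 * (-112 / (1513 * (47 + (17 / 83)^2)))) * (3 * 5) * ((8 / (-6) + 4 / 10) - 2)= -5456088 / 972859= -5.61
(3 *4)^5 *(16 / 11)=361937.45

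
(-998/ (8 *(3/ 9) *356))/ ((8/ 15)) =-22455/ 11392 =-1.97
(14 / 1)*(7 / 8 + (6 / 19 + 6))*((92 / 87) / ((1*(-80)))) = -175973 / 132240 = -1.33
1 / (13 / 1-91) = -1 / 78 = -0.01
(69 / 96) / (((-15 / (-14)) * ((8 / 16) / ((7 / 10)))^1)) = 1127 / 1200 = 0.94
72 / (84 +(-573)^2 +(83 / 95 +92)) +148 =256599968 / 1733781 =148.00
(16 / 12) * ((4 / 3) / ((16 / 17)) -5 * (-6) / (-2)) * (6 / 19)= -326 / 57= -5.72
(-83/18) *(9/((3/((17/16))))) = -1411/96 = -14.70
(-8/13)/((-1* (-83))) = -8/1079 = -0.01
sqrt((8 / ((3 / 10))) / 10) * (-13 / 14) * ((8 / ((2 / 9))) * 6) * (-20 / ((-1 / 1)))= -18720 * sqrt(6) / 7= -6550.64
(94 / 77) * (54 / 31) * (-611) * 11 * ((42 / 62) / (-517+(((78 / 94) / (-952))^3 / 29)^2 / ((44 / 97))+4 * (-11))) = 920916668802456313586141132786252120064 / 53360821181053878508414916655484118789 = 17.26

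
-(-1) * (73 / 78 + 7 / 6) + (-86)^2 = 288526 / 39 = 7398.10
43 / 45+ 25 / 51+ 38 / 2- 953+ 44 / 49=-34923136 / 37485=-931.66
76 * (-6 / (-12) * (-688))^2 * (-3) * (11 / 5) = -296786688 / 5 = -59357337.60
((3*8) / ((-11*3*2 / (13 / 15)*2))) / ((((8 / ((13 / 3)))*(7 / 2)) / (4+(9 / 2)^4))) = -223925 / 22176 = -10.10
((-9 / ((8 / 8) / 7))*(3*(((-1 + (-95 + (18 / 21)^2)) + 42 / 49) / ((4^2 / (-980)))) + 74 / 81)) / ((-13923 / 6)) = 2810443 / 5967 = 471.00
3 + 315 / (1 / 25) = 7878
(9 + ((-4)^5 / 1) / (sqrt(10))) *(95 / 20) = 171 / 4 - 2432 *sqrt(10) / 5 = -1495.38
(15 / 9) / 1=5 / 3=1.67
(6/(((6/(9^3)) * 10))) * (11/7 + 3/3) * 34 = 223074/35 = 6373.54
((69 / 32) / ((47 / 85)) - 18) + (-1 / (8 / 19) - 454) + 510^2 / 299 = 179619495 / 449696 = 399.42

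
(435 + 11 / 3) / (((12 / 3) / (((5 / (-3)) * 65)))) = -106925 / 9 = -11880.56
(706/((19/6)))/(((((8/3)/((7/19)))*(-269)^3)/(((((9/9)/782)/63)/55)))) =-353/604454312100980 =-0.00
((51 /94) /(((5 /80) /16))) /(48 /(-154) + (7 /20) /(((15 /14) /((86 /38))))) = 1432569600 /4410433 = 324.81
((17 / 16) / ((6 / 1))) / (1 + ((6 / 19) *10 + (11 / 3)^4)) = 8721 / 9106496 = 0.00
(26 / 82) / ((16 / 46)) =299 / 328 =0.91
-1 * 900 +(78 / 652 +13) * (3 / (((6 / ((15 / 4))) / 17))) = -1256565 / 2608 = -481.81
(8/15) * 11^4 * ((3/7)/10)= 58564/175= 334.65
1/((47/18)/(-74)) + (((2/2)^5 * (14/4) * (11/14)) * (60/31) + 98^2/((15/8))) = 111441169/21855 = 5099.12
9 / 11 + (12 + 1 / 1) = 152 / 11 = 13.82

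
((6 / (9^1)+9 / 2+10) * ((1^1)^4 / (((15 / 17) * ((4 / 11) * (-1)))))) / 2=-17017 / 720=-23.63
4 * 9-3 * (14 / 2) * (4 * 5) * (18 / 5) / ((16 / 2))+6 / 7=-1065 / 7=-152.14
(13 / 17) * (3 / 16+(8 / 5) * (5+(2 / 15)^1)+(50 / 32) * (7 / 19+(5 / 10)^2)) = 11105653 / 1550400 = 7.16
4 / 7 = 0.57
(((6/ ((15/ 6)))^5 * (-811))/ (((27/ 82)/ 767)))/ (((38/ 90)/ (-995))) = 841914758191104/ 2375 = 354490424501.52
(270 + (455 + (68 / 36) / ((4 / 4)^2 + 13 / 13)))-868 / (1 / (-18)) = 294299 / 18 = 16349.94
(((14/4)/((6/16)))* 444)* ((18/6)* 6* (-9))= -671328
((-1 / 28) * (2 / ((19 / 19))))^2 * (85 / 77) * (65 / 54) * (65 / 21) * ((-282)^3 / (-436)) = 37285434875 / 34545588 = 1079.31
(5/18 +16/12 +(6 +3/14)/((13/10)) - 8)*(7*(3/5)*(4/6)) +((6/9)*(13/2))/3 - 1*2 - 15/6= -1769/234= -7.56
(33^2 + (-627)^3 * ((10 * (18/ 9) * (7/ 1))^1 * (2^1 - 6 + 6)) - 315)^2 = 4763446566535596849156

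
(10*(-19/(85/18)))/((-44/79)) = 13509/187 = 72.24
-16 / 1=-16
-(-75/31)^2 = -5625/961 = -5.85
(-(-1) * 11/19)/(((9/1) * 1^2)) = 11/171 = 0.06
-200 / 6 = -100 / 3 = -33.33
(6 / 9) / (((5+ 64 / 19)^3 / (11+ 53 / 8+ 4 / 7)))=6989321 / 337653036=0.02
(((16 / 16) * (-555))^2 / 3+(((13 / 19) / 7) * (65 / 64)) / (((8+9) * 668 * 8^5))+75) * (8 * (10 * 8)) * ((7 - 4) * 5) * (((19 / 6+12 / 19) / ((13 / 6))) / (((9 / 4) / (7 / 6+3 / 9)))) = 3523032660364501947125 / 3056074391552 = 1152796761.13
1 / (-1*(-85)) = 1 / 85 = 0.01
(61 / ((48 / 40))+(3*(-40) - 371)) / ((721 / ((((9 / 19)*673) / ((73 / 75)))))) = -21048075 / 105266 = -199.95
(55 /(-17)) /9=-55 /153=-0.36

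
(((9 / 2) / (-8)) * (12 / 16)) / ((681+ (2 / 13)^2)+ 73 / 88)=-50193 / 81124168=-0.00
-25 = -25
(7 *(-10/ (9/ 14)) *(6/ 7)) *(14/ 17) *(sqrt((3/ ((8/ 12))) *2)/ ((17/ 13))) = -50960/ 289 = -176.33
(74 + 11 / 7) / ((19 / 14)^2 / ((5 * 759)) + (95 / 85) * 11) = 955596180 / 155464517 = 6.15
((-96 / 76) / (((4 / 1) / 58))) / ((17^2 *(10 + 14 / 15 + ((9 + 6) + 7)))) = -2610 / 1356277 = -0.00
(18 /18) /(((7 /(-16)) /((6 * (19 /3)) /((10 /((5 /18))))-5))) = 568 /63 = 9.02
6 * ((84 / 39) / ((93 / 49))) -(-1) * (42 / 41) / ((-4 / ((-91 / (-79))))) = 6.51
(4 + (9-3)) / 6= 5 / 3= 1.67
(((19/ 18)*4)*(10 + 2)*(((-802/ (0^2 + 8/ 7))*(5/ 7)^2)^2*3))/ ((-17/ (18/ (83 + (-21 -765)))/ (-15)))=-13567584375/ 30821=-440205.85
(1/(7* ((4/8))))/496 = 1/1736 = 0.00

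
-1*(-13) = 13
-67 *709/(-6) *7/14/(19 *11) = 47503/2508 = 18.94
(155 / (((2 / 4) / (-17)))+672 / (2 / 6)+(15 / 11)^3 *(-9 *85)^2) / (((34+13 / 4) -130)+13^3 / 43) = -338978167772 / 9536615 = -35544.91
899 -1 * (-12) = 911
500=500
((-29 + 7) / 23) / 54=-11 / 621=-0.02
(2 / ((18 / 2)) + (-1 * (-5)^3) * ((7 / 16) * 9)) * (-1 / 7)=-70907 / 1008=-70.34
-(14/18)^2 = -49/81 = -0.60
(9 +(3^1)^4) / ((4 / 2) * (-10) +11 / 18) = -1620 / 349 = -4.64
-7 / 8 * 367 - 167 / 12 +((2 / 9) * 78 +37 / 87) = -220829 / 696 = -317.28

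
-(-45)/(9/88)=440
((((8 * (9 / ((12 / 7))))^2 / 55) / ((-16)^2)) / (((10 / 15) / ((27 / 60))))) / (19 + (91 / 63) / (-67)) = 7179921 / 1611315200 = 0.00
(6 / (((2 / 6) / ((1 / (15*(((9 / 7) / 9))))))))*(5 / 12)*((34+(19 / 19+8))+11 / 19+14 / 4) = 12523 / 76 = 164.78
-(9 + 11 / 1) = -20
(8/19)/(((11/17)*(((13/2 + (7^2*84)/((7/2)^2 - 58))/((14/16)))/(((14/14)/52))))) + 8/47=26019659/152983402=0.17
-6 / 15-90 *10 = -4502 / 5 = -900.40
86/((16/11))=473/8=59.12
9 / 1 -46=-37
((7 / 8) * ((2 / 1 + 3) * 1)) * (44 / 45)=77 / 18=4.28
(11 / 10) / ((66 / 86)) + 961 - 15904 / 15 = -587 / 6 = -97.83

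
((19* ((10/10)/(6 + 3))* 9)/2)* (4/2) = 19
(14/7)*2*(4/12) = 4/3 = 1.33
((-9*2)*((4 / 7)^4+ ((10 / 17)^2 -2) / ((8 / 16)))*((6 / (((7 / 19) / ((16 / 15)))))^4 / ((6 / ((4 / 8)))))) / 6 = 75888438912483328 / 1041267180625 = 72880.85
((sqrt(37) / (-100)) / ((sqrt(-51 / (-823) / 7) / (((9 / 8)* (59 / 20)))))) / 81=-59* sqrt(10871007) / 7344000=-0.03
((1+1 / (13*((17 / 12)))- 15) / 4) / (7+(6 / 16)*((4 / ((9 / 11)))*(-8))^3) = 0.00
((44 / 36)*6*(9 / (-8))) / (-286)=3 / 104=0.03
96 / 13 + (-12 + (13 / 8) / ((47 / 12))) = -5133 / 1222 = -4.20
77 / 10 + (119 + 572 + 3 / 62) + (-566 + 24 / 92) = 474178 / 3565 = 133.01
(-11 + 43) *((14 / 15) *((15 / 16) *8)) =224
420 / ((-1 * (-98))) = 30 / 7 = 4.29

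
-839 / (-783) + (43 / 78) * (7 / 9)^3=2194655 / 1648998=1.33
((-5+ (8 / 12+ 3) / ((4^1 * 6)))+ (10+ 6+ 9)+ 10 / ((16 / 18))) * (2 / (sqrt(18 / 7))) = 39.17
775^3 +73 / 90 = 41893593823 / 90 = 465484375.81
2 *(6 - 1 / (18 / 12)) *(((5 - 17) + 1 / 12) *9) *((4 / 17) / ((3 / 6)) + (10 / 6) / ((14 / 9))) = -209924 / 119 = -1764.07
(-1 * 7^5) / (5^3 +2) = -16807 / 127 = -132.34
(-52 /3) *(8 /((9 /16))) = -6656 /27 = -246.52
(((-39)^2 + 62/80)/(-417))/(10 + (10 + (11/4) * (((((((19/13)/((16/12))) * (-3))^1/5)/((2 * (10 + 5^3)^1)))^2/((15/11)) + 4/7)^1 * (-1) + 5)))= -12961870740000/114293068898387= -0.11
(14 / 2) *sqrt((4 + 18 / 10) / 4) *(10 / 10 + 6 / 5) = 77 *sqrt(145) / 50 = 18.54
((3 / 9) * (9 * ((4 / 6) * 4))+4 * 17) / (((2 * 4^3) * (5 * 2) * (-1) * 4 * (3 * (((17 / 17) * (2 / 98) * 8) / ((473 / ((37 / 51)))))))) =-7486171 / 378880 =-19.76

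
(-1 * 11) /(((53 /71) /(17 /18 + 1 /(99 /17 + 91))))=-5523232 /392571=-14.07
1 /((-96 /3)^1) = -1 /32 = -0.03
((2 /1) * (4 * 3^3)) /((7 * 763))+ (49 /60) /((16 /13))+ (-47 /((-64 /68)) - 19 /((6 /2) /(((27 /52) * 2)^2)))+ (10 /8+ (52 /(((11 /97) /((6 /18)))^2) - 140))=111458097516599 /314548153920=354.34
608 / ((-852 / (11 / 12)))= -418 / 639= -0.65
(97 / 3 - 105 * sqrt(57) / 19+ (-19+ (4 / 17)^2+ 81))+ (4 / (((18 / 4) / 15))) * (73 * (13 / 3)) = 11215945 / 2601 - 105 * sqrt(57) / 19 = 4270.44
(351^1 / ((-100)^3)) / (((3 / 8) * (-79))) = 117 / 9875000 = 0.00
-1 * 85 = -85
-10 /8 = -5 /4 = -1.25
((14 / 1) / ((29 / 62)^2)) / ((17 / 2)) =107632 / 14297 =7.53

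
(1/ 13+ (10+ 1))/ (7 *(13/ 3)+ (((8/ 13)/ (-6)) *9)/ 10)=2160/ 5897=0.37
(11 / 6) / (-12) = -11 / 72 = -0.15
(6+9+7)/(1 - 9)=-11/4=-2.75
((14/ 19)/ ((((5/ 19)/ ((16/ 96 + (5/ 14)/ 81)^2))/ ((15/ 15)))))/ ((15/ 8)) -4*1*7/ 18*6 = -31998356/ 3444525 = -9.29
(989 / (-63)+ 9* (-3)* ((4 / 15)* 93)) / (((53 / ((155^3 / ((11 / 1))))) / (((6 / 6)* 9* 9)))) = -27301217175 / 77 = -354561262.01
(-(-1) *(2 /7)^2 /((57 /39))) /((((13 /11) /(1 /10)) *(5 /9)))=198 /23275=0.01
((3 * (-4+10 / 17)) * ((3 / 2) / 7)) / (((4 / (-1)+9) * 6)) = -87 / 1190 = -0.07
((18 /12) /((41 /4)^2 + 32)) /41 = 8 /29971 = 0.00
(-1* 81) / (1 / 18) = -1458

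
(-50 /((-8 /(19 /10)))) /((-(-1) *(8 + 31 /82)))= 3895 /2748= 1.42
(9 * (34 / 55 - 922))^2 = 208012615056 / 3025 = 68764500.84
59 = 59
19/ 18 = 1.06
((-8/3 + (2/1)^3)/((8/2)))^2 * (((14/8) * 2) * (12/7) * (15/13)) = 160/13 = 12.31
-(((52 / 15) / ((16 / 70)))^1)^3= -753571 / 216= -3488.75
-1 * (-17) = 17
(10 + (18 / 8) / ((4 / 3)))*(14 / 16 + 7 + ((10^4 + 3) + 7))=14986741 / 128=117083.91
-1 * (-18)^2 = -324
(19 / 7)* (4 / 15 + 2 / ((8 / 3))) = 1159 / 420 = 2.76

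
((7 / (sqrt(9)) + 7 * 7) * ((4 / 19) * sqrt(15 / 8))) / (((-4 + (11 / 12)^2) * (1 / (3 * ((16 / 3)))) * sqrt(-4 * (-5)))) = -8448 * sqrt(6) / 1235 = -16.76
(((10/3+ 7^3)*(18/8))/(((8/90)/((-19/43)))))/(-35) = 110.67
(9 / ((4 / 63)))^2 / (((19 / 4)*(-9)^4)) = 49 / 76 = 0.64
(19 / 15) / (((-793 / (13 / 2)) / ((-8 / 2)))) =38 / 915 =0.04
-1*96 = -96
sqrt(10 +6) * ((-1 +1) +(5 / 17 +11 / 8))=227 / 34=6.68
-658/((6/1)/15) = -1645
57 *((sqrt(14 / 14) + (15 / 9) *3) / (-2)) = -171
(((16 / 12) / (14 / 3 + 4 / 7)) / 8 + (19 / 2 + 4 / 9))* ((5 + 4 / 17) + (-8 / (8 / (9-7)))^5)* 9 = -1797523 / 748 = -2403.11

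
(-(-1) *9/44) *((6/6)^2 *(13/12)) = 39/176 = 0.22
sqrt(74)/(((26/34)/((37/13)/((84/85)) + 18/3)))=164849 * sqrt(74)/14196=99.89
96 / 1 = 96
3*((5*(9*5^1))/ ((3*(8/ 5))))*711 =799875/ 8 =99984.38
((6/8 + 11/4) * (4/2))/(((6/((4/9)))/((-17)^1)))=-238/27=-8.81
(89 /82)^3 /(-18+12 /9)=-2114907 /27568400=-0.08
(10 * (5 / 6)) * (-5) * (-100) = 12500 / 3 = 4166.67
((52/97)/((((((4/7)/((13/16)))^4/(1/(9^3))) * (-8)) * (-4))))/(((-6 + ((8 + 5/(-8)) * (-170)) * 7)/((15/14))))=-636767495/55567861338341376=-0.00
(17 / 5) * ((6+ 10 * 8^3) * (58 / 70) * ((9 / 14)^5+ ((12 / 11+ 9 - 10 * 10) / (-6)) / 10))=16394111605961 / 705894000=23224.61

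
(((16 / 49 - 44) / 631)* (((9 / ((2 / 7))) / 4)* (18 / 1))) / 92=-43335 / 406364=-0.11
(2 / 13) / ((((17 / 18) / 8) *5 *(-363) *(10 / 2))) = -0.00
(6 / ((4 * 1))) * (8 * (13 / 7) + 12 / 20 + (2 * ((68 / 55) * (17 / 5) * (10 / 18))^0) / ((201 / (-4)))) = 108461 / 4690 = 23.13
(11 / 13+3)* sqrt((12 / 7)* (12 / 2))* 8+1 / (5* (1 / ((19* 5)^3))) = 2400* sqrt(14) / 91+171475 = 171573.68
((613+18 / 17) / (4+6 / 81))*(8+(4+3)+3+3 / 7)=3305367 / 1190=2777.62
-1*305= -305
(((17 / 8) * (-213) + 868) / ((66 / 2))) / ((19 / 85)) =282455 / 5016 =56.31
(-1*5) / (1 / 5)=-25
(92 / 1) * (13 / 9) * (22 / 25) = 116.94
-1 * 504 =-504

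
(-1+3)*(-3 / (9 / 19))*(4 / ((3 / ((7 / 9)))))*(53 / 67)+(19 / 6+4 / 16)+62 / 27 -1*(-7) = 2.32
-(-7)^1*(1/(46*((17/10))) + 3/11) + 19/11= 16025/4301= 3.73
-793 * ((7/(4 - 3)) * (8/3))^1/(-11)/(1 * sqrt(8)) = 475.78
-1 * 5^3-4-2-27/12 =-533/4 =-133.25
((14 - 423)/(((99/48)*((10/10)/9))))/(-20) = 4908/55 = 89.24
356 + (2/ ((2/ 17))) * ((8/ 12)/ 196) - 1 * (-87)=130259/ 294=443.06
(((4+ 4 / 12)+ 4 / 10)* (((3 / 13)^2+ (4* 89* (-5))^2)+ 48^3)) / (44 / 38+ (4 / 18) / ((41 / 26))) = 11949776.29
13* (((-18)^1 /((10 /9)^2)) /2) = -9477 /100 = -94.77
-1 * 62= -62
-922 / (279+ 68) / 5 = -922 / 1735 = -0.53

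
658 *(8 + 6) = 9212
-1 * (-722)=722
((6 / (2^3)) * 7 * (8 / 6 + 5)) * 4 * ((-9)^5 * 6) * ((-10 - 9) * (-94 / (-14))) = 6011306298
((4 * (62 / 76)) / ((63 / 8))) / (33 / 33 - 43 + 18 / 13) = -403 / 39501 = -0.01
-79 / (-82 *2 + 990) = -79 / 826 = -0.10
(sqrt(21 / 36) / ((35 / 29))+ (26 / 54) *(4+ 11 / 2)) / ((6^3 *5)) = 0.00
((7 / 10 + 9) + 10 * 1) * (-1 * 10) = -197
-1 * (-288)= 288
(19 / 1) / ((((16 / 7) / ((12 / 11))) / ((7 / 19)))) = 3.34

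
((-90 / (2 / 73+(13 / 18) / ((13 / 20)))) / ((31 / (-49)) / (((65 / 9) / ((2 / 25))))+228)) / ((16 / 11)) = -784704375 / 3291914816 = -0.24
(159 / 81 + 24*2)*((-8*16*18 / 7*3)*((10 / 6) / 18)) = -863360 / 189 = -4568.04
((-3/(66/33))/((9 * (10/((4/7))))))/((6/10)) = -1/63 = -0.02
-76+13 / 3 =-215 / 3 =-71.67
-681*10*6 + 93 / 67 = -2737527 / 67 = -40858.61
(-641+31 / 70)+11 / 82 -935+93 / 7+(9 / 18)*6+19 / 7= -2233467 / 1435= -1556.42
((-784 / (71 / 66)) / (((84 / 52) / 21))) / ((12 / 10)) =-560560 / 71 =-7895.21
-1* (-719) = 719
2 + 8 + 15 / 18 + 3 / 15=331 / 30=11.03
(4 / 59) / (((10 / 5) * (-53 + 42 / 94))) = -47 / 72865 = -0.00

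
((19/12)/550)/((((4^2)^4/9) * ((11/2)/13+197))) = 247/123345305600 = 0.00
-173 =-173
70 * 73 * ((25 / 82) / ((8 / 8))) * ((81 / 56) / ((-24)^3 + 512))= -739125 / 4366336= -0.17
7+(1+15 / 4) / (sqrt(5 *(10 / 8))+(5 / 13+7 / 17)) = 24597 / 2914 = 8.44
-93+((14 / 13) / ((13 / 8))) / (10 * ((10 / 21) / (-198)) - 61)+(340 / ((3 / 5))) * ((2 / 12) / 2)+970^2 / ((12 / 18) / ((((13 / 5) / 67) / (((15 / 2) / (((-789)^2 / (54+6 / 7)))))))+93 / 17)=58268708112888180927976 / 339580117859776209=171590.46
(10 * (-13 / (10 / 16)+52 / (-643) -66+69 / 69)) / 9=-552214 / 5787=-95.42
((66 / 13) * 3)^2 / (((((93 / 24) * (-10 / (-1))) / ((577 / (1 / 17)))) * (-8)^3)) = -96138009 / 838240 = -114.69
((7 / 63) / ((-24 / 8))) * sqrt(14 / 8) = -sqrt(7) / 54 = -0.05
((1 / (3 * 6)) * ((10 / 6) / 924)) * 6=5 / 8316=0.00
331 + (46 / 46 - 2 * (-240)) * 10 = 5141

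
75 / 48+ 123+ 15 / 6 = 2033 / 16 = 127.06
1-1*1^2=0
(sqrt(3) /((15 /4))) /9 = 4 * sqrt(3) /135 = 0.05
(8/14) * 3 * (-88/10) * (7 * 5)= -528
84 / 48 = 7 / 4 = 1.75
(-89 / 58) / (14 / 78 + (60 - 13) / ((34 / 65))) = -0.02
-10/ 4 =-5/ 2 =-2.50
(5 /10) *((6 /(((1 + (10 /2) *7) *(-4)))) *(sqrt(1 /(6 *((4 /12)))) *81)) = -27 *sqrt(2) /32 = -1.19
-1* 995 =-995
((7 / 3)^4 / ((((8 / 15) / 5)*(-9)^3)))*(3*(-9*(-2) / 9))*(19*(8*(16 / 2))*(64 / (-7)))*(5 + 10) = 834176000 / 2187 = 381424.78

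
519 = 519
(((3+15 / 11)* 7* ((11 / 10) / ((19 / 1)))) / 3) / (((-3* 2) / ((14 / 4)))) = -98 / 285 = -0.34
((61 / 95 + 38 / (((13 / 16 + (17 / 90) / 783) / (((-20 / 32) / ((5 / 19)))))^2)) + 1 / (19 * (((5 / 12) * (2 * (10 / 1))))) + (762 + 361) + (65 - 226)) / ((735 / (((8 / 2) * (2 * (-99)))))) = -33885752817661033872 / 24431650249976375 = -1386.96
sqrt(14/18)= sqrt(7)/3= 0.88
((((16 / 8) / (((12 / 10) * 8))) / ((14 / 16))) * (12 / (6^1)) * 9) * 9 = 270 / 7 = 38.57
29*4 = 116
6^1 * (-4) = -24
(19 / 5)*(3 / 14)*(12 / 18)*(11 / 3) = 209 / 105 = 1.99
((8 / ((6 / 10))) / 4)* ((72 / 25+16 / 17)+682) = 194316 / 85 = 2286.07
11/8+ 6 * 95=4571/8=571.38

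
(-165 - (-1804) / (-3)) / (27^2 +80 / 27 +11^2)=-20691 / 23030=-0.90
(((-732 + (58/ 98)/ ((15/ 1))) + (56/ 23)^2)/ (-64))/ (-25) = -282292279/ 622104000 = -0.45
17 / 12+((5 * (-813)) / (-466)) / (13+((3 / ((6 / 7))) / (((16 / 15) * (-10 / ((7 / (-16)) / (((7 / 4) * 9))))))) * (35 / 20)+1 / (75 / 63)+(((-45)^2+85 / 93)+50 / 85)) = 328089066932239 / 230895469996404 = 1.42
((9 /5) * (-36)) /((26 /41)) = -6642 /65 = -102.18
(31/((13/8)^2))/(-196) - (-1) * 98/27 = 798146/223587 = 3.57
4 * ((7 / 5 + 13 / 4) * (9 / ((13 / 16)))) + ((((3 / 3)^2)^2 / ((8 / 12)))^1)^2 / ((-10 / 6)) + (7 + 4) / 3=162511 / 780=208.35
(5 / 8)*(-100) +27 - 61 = -193 / 2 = -96.50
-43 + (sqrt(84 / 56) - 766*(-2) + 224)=sqrt(6) / 2 + 1713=1714.22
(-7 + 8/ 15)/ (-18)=97/ 270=0.36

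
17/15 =1.13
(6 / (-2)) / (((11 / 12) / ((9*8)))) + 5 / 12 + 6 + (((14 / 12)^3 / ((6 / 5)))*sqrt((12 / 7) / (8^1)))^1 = -30257 / 132 + 245*sqrt(42) / 2592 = -228.61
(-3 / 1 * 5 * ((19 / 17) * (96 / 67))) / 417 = -9120 / 158321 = -0.06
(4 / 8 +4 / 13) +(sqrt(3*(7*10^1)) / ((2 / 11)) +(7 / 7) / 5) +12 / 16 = 81.46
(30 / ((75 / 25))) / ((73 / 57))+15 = 1665 / 73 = 22.81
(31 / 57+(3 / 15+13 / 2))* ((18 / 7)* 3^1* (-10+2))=-297288 / 665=-447.05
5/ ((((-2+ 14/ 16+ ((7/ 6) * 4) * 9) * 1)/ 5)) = 200/ 327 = 0.61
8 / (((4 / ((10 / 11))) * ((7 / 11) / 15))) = 300 / 7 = 42.86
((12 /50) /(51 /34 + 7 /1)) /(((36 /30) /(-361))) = -722 /85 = -8.49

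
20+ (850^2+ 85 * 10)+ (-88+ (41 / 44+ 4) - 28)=31823393 / 44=723258.93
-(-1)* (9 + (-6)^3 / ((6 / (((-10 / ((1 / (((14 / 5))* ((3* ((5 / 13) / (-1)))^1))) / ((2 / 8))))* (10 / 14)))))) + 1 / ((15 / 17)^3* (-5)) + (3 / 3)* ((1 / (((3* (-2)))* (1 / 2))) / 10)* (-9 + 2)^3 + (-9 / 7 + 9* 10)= -303549541 / 3071250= -98.84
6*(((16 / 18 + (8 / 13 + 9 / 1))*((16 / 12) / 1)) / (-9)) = -9832 / 1053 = -9.34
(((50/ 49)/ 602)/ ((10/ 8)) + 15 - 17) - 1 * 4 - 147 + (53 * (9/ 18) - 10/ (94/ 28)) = -179508199/ 1386406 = -129.48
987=987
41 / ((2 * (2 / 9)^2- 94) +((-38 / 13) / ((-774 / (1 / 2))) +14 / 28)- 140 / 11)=-20420829 / 52858379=-0.39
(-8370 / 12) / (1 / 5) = -6975 / 2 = -3487.50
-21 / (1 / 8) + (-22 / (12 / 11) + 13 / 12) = -2245 / 12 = -187.08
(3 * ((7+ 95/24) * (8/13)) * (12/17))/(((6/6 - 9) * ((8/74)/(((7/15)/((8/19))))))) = -1294223/70720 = -18.30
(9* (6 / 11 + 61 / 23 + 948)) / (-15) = -721959 / 1265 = -570.72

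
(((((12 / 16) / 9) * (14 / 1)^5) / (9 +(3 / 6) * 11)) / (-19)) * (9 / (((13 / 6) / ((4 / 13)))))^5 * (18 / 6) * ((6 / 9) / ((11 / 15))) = -1264383845723013120 / 835560319096789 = -1513.22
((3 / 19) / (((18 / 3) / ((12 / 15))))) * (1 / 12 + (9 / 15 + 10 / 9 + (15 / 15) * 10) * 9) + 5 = 20579 / 2850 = 7.22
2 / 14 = 1 / 7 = 0.14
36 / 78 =6 / 13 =0.46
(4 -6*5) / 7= -26 / 7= -3.71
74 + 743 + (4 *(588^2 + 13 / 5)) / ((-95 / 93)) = -1353053.90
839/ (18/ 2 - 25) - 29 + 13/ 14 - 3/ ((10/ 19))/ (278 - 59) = -3292269/ 40880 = -80.53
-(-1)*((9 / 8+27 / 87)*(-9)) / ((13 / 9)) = -26973 / 3016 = -8.94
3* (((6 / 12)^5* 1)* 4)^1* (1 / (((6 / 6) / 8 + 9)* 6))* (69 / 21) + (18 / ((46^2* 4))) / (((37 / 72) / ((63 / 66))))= 2910590 / 110019833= 0.03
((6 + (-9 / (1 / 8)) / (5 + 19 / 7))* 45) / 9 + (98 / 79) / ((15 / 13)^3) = -4228444 / 266625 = -15.86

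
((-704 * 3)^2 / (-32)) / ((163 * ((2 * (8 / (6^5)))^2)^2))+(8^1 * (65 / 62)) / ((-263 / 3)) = -63401622032493525156 / 1328939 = -47708451653908.51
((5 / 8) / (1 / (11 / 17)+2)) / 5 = 11 / 312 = 0.04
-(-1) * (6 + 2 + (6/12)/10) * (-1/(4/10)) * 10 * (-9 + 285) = -55545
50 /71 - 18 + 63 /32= -34823 /2272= -15.33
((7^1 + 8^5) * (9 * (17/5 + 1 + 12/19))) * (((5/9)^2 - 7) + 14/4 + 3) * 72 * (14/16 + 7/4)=-53678205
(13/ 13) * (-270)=-270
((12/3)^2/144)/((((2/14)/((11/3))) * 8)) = 77/216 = 0.36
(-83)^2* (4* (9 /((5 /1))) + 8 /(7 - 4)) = 1019572 /15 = 67971.47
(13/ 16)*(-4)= -13/ 4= -3.25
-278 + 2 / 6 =-277.67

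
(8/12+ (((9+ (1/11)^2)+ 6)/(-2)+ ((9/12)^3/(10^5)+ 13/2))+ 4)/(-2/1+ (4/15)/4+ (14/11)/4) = -2.27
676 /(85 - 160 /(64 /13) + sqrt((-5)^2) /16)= 64 /5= 12.80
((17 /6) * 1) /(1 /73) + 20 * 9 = 2321 /6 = 386.83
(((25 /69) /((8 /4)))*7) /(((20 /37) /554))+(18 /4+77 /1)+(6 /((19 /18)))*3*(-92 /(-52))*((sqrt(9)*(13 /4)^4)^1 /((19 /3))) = 4743623015 /1594176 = 2975.60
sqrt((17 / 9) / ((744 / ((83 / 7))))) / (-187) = -sqrt(1837122) / 1460844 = -0.00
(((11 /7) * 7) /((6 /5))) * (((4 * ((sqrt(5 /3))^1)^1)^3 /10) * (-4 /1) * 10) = -35200 * sqrt(15) /27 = -5049.22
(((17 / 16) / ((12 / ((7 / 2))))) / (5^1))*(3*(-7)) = -833 / 640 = -1.30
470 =470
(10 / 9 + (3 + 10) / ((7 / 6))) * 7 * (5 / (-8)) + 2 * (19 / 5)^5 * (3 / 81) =857521 / 168750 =5.08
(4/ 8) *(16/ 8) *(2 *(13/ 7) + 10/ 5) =40/ 7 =5.71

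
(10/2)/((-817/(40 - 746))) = 3530/817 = 4.32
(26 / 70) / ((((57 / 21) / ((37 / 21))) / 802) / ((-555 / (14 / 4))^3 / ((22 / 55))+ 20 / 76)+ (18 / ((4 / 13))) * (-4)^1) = -5012010530992634 / 3157566634527959703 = -0.00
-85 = -85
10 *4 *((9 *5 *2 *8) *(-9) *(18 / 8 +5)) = -1879200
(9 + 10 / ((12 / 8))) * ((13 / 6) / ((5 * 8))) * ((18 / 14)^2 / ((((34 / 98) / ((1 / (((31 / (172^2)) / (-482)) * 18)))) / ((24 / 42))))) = -1089068396 / 18445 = -59044.10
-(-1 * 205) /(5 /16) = 656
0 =0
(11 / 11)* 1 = 1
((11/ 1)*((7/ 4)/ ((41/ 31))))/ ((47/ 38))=45353/ 3854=11.77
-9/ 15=-3/ 5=-0.60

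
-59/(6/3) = -59/2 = -29.50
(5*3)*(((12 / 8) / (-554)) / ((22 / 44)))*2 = -45 / 277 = -0.16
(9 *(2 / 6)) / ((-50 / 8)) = -12 / 25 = -0.48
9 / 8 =1.12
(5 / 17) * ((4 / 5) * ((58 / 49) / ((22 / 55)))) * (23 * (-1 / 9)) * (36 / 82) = -26680 / 34153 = -0.78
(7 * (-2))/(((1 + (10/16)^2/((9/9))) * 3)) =-896/267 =-3.36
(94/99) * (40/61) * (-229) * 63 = -8982.53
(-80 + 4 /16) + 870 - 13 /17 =53685 /68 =789.49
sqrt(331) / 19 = 0.96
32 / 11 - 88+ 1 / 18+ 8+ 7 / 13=-196903 / 2574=-76.50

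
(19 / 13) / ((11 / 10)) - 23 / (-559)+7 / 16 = 177811 / 98384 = 1.81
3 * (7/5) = 21/5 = 4.20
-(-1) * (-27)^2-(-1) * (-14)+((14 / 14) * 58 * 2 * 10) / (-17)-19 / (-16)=176243 / 272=647.95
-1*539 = -539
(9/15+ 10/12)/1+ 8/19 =1057/570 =1.85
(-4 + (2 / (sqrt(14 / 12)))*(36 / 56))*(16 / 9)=-64 / 9 + 16*sqrt(42) / 49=-4.99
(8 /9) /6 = 4 /27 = 0.15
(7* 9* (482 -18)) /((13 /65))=146160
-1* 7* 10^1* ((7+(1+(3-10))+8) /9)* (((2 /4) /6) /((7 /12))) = -10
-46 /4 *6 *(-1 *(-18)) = -1242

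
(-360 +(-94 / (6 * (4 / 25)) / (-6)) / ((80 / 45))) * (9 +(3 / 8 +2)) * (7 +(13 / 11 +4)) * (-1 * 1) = 273785785 / 5632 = 48612.53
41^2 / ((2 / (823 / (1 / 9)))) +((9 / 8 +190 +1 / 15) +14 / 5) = 747093299 / 120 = 6225777.49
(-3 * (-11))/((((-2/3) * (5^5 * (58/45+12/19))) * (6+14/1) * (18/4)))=-1881/20525000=-0.00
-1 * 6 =-6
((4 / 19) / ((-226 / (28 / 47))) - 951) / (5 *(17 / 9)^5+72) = -5666608646235 / 1145399189017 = -4.95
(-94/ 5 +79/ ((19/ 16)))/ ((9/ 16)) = 72544/ 855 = 84.85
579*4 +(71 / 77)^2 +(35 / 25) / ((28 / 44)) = 68748244 / 29645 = 2319.05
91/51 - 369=-18728/51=-367.22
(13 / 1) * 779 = 10127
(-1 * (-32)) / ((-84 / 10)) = -80 / 21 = -3.81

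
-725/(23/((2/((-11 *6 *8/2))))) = 725/3036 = 0.24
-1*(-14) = 14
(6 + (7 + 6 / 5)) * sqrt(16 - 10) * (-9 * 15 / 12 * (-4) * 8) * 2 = 10224 * sqrt(6) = 25043.58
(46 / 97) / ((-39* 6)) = -23 / 11349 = -0.00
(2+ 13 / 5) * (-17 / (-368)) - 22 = -1743 / 80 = -21.79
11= 11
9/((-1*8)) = -9/8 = -1.12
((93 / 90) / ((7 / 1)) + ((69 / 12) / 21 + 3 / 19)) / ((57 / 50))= 7705 / 15162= 0.51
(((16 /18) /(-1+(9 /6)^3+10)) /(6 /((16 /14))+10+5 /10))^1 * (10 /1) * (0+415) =1062400 /56133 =18.93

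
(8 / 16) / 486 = 1 / 972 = 0.00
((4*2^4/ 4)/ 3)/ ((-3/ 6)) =-32/ 3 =-10.67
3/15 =1/5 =0.20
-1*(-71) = 71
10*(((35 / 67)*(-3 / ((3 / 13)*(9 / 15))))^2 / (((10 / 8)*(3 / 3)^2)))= 41405000 / 40401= 1024.85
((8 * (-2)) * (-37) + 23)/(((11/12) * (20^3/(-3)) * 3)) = -369/4400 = -0.08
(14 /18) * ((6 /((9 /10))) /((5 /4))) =112 /27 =4.15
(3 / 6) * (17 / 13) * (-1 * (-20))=170 / 13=13.08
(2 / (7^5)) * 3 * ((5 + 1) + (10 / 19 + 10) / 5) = 132 / 45619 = 0.00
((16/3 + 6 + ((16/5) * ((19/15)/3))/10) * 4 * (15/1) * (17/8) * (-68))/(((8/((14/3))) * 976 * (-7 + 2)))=13050373/1098000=11.89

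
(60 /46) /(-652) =-15 /7498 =-0.00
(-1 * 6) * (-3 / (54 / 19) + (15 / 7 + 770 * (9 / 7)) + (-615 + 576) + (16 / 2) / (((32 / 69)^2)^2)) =-9289923791 / 1376256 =-6750.14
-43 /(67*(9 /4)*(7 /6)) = -344 /1407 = -0.24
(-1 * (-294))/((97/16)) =4704/97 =48.49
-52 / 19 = -2.74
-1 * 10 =-10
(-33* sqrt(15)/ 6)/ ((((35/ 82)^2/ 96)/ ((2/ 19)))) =-7100544* sqrt(15)/ 23275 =-1181.54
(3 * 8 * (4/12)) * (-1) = -8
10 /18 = 5 /9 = 0.56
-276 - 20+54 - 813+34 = -1021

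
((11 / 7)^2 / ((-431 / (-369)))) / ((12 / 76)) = 282777 / 21119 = 13.39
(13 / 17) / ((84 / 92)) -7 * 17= -42184 / 357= -118.16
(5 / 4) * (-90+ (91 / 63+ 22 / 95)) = -75517 / 684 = -110.40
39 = 39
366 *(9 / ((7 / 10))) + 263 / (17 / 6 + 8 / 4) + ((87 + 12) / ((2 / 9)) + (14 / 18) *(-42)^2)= 2670517 / 406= 6577.63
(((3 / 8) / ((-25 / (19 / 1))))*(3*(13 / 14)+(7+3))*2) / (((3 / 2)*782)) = -0.01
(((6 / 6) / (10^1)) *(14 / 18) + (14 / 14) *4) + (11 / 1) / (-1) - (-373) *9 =301507 / 90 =3350.08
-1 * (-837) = 837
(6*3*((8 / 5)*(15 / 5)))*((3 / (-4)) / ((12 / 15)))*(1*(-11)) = 891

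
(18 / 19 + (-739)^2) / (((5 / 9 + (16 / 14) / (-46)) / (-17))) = -255599816661 / 14611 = -17493656.61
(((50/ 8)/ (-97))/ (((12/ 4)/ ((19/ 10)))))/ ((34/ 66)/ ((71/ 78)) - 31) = 3905/ 2912328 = 0.00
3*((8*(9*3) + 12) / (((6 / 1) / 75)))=8550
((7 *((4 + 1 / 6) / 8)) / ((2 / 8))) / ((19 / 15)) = 875 / 76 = 11.51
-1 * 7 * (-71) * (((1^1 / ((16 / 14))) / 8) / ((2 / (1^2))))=3479 / 128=27.18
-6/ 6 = -1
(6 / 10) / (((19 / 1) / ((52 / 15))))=52 / 475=0.11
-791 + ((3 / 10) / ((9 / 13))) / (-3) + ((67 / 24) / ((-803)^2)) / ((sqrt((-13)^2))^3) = -403477601973871 / 509992334280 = -791.14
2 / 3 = 0.67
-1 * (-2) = 2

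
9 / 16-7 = -103 / 16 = -6.44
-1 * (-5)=5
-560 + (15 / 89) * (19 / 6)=-99585 / 178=-559.47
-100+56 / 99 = -9844 / 99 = -99.43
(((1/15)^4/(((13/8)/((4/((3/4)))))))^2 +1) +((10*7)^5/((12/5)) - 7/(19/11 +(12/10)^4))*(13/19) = 132476726103164004721442968/276484556049609375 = 479146929.56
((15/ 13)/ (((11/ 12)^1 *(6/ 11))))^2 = 900/ 169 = 5.33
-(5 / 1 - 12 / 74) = -179 / 37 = -4.84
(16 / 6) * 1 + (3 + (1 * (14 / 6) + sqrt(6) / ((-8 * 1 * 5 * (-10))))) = sqrt(6) / 400 + 8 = 8.01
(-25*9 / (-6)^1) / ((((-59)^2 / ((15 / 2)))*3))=0.03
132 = 132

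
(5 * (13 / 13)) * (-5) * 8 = -200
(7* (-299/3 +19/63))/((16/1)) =-1565/36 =-43.47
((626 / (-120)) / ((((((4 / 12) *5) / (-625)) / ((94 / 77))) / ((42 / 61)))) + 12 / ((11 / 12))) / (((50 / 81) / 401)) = 1076673.99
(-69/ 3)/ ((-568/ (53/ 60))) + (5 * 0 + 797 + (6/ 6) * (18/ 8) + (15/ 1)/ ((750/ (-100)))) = 27171499/ 34080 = 797.29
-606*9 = -5454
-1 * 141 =-141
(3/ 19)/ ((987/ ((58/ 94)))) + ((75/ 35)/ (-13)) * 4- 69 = -266053792/ 3819361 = -69.66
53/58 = 0.91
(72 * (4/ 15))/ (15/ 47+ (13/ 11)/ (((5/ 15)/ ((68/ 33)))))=545952/ 216815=2.52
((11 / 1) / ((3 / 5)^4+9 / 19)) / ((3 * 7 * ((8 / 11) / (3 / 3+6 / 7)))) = 18679375 / 8424864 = 2.22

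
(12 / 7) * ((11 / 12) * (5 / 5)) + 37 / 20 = 479 / 140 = 3.42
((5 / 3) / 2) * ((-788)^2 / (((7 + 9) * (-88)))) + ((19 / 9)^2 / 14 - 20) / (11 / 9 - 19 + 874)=-15701745121 / 42722064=-367.53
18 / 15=6 / 5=1.20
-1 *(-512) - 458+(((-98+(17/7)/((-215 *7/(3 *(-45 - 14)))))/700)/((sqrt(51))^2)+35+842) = 350147605079/376099500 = 931.00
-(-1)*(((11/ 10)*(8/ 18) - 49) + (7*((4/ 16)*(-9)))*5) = -127.26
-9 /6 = -3 /2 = -1.50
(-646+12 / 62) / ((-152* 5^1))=1001 / 1178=0.85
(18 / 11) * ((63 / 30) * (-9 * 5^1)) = -1701 / 11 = -154.64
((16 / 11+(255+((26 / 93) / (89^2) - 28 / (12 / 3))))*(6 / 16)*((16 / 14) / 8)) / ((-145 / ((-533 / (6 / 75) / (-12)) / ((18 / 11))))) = -2693483677235 / 86135361984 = -31.27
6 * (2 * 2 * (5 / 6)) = 20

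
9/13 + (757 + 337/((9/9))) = 14231/13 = 1094.69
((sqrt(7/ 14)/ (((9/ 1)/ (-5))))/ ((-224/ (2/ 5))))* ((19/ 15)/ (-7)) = -19* sqrt(2)/ 211680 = -0.00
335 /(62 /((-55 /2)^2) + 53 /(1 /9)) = 1013375 /1443173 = 0.70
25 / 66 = 0.38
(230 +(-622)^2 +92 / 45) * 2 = 34840444 / 45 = 774232.09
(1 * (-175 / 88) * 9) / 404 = -1575 / 35552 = -0.04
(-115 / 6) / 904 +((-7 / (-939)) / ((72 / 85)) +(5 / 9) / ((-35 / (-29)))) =47907253 / 106955856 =0.45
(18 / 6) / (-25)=-0.12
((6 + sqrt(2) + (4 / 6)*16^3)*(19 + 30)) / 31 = 49*sqrt(2) / 31 + 402290 / 93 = 4327.93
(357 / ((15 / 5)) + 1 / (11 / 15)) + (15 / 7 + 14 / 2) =9972 / 77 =129.51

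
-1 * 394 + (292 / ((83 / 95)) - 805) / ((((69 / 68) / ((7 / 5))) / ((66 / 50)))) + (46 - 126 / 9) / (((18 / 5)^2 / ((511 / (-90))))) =-8805161842 / 6958305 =-1265.42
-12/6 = -2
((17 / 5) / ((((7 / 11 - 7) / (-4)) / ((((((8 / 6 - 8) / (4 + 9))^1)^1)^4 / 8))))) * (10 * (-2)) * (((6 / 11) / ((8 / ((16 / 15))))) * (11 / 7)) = -4787200 / 113358609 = -0.04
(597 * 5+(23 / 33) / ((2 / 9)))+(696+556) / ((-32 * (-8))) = 2107091 / 704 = 2993.03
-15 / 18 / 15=-1 / 18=-0.06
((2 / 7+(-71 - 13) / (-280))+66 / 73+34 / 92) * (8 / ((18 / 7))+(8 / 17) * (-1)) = 44143868 / 8991045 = 4.91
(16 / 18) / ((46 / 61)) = 244 / 207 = 1.18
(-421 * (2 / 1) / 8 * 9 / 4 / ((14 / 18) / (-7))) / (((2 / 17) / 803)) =465512751 / 32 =14547273.47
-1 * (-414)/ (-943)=-18/ 41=-0.44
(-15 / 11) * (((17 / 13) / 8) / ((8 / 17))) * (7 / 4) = -0.83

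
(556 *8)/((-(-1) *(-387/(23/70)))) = -51152/13545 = -3.78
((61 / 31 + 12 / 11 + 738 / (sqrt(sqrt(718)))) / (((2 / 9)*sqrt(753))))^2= 27*(374437 + 125829*718^(3 / 4))^2 / 15046357207244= 570.32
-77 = -77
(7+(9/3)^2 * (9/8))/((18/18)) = 137/8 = 17.12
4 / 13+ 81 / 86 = 1397 / 1118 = 1.25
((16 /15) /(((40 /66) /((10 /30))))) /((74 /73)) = 1606 /2775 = 0.58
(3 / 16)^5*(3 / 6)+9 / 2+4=8.50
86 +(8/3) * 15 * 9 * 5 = 1886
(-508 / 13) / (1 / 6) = -3048 / 13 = -234.46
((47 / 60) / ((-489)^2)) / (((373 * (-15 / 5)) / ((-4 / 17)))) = 47 / 68231981745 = 0.00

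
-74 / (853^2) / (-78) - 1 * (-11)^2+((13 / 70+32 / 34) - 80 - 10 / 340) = -3375187495427 / 16884166845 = -199.90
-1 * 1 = -1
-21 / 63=-1 / 3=-0.33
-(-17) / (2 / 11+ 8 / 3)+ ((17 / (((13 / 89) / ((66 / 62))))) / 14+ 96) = 14692974 / 132587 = 110.82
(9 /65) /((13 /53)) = 477 /845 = 0.56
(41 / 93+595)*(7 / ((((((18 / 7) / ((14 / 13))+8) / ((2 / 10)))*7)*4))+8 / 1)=4766.39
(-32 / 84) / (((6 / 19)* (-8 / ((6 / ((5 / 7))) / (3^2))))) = 19 / 135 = 0.14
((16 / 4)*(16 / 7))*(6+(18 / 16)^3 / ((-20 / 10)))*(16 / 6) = 1805 / 14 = 128.93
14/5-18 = -76/5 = -15.20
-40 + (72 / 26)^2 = -5464 / 169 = -32.33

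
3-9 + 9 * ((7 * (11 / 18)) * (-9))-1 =-707 / 2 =-353.50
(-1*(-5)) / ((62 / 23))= 115 / 62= 1.85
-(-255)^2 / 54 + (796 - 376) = -4705 / 6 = -784.17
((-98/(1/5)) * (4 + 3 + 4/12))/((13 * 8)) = -2695/78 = -34.55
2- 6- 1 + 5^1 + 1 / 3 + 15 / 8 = 53 / 24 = 2.21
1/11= 0.09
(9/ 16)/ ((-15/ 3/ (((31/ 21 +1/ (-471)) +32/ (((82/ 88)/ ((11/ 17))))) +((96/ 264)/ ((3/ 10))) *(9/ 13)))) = -6046728741/ 2190768580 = -2.76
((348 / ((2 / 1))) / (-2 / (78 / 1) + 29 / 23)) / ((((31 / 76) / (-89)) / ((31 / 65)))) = -20302146 / 1385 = -14658.59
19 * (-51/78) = -323/26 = -12.42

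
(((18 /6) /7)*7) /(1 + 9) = 3 /10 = 0.30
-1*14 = -14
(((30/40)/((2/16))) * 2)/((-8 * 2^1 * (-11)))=3/44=0.07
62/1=62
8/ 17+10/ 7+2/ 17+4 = 716/ 119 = 6.02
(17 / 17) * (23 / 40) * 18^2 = 1863 / 10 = 186.30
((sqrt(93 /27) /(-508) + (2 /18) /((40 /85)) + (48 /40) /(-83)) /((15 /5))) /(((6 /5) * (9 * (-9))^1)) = -6623 /8713008 + 5 * sqrt(31) /2221992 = -0.00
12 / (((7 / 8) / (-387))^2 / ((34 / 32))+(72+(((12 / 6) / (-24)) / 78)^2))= 110153302272 / 660919868275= 0.17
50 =50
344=344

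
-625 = -625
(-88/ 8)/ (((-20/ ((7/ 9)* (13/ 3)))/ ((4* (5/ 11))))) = 3.37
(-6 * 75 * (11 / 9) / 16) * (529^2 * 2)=-76956275 / 4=-19239068.75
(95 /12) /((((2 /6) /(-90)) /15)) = -64125 /2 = -32062.50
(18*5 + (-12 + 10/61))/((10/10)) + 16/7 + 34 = 48870/427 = 114.45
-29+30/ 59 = -1681/ 59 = -28.49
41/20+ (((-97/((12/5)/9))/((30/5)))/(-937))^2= 577123789/280950080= 2.05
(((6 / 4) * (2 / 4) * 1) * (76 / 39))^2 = 361 / 169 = 2.14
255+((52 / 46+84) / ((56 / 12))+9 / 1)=45441 / 161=282.24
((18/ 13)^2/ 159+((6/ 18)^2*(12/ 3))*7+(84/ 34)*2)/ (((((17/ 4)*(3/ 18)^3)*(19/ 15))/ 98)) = 1559594453760/ 49182887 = 31710.10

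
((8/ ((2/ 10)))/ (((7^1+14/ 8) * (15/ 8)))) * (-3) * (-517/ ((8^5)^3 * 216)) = 517/ 1039038488248320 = 0.00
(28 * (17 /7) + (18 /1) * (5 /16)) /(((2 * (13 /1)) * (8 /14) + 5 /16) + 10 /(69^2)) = 39259206 /8090059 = 4.85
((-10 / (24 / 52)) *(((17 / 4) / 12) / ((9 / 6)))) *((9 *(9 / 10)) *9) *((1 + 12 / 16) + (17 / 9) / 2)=-1004.86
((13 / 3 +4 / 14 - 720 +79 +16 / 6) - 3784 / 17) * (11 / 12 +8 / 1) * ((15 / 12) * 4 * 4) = -54516500 / 357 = -152707.28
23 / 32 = 0.72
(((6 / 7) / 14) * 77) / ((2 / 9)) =297 / 14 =21.21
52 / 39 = 1.33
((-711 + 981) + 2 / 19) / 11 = 5132 / 209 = 24.56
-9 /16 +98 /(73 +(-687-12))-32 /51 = -1.35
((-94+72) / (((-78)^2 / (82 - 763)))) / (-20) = -2497 / 20280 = -0.12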